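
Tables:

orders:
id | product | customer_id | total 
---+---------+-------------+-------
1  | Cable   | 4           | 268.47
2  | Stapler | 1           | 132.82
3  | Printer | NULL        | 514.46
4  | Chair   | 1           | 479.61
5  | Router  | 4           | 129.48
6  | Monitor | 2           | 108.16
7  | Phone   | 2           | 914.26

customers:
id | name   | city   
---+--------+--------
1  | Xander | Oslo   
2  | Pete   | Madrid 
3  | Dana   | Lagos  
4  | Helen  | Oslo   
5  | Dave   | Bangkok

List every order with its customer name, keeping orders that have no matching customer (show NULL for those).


LEFT JOIN keeps every row from orders (the left table); where customer_id has no match in customers, the customer columns become NULL. Walk through each order:
  - order 1 (Cable): customer_id=4 -> matches Helen
  - order 2 (Stapler): customer_id=1 -> matches Xander
  - order 3 (Printer): customer_id=NULL, no match -> kept with NULL
  - order 4 (Chair): customer_id=1 -> matches Xander
  - order 5 (Router): customer_id=4 -> matches Helen
  - order 6 (Monitor): customer_id=2 -> matches Pete
  - order 7 (Phone): customer_id=2 -> matches Pete
All 7 rows appear; 1 has NULL customer.

SQL:
SELECT a.product, b.name AS customer
FROM orders a
LEFT JOIN customers b ON a.customer_id = b.id

Result:
product | customer
--------+---------
Cable   | Helen   
Stapler | Xander  
Printer | NULL    
Chair   | Xander  
Router  | Helen   
Monitor | Pete    
Phone   | Pete    


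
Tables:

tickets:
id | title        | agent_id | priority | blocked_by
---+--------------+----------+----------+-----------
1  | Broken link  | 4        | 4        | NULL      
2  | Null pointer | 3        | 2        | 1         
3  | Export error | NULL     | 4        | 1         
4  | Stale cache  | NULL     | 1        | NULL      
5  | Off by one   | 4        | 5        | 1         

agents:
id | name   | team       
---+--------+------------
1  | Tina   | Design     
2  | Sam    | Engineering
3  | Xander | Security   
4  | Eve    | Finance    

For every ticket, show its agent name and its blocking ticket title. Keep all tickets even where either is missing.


Two LEFT JOINs from the same base table tickets: one to agents via agent_id, one to tickets itself via blocked_by. Both are LEFT so every ticket is preserved.
Match against agents:
  - ticket 1 (Broken link): agent_id=4 -> matches Eve
  - ticket 2 (Null pointer): agent_id=3 -> matches Xander
  - ticket 3 (Export error): agent_id=NULL, no match -> kept with NULL
  - ticket 4 (Stale cache): agent_id=NULL, no match -> kept with NULL
  - ticket 5 (Off by one): agent_id=4 -> matches Eve
Match against tickets (self):
  - ticket 1 (Broken link): blocked_by=NULL -> NULL
  - ticket 2 (Null pointer): blocked_by=1 -> Broken link
  - ticket 3 (Export error): blocked_by=1 -> Broken link
  - ticket 4 (Stale cache): blocked_by=NULL -> NULL
  - ticket 5 (Off by one): blocked_by=1 -> Broken link

SQL:
SELECT a.title, b.name AS agent, c.title AS blocked_by
FROM tickets a
LEFT JOIN agents b ON a.agent_id = b.id
LEFT JOIN tickets c ON a.blocked_by = c.id

Result:
title        | agent  | blocked_by 
-------------+--------+------------
Broken link  | Eve    | NULL       
Null pointer | Xander | Broken link
Export error | NULL   | Broken link
Stale cache  | NULL   | NULL       
Off by one   | Eve    | Broken link


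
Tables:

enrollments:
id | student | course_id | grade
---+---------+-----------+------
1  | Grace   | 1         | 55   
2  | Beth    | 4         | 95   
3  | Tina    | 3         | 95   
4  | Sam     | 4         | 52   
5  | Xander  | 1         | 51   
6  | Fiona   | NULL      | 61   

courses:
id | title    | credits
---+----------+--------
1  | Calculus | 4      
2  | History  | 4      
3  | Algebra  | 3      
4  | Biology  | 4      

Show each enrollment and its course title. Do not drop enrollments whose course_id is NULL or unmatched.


LEFT JOIN keeps every row from enrollments (the left table); where course_id has no match in courses, the course columns become NULL. Walk through each enrollment:
  - enrollment 1 (Grace): course_id=1 -> matches Calculus
  - enrollment 2 (Beth): course_id=4 -> matches Biology
  - enrollment 3 (Tina): course_id=3 -> matches Algebra
  - enrollment 4 (Sam): course_id=4 -> matches Biology
  - enrollment 5 (Xander): course_id=1 -> matches Calculus
  - enrollment 6 (Fiona): course_id=NULL, no match -> kept with NULL
All 6 rows appear; 1 has NULL course.

SQL:
SELECT a.student, b.title AS course
FROM enrollments a
LEFT JOIN courses b ON a.course_id = b.id

Result:
student | course  
--------+---------
Grace   | Calculus
Beth    | Biology 
Tina    | Algebra 
Sam     | Biology 
Xander  | Calculus
Fiona   | NULL    


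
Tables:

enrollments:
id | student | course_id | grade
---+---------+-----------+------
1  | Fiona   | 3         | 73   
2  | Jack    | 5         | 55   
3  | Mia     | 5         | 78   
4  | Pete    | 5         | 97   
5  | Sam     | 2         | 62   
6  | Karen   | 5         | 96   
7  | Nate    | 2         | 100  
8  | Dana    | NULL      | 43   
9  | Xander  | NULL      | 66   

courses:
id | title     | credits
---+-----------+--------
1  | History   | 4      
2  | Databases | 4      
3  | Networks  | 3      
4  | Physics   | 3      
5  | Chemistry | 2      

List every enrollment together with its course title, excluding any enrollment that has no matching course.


INNER JOIN keeps only enrollments rows whose course_id matches an id in courses. Walk through each enrollment:
  - enrollment 1 (Fiona): course_id=3 -> matches Networks
  - enrollment 2 (Jack): course_id=5 -> matches Chemistry
  - enrollment 3 (Mia): course_id=5 -> matches Chemistry
  - enrollment 4 (Pete): course_id=5 -> matches Chemistry
  - enrollment 5 (Sam): course_id=2 -> matches Databases
  - enrollment 6 (Karen): course_id=5 -> matches Chemistry
  - enrollment 7 (Nate): course_id=2 -> matches Databases
  - enrollment 8 (Dana): course_id=NULL, no match -> dropped
  - enrollment 9 (Xander): course_id=NULL, no match -> dropped
So 2 of 9 rows are dropped.

SQL:
SELECT a.student, b.title AS course
FROM enrollments a
INNER JOIN courses b ON a.course_id = b.id

Result:
student | course   
--------+----------
Fiona   | Networks 
Jack    | Chemistry
Mia     | Chemistry
Pete    | Chemistry
Sam     | Databases
Karen   | Chemistry
Nate    | Databases


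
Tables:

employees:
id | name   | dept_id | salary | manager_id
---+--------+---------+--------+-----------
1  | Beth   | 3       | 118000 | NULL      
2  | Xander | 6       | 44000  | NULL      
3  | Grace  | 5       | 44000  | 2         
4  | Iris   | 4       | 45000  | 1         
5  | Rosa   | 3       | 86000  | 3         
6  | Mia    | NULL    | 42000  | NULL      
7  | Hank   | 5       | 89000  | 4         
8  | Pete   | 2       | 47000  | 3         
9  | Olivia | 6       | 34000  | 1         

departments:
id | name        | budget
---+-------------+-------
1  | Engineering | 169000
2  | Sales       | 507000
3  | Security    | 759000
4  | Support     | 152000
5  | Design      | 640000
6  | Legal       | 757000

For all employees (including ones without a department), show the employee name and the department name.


LEFT JOIN keeps every row from employees (the left table); where dept_id has no match in departments, the department columns become NULL. Walk through each employee:
  - employee 1 (Beth): dept_id=3 -> matches Security
  - employee 2 (Xander): dept_id=6 -> matches Legal
  - employee 3 (Grace): dept_id=5 -> matches Design
  - employee 4 (Iris): dept_id=4 -> matches Support
  - employee 5 (Rosa): dept_id=3 -> matches Security
  - employee 6 (Mia): dept_id=NULL, no match -> kept with NULL
  - employee 7 (Hank): dept_id=5 -> matches Design
  - employee 8 (Pete): dept_id=2 -> matches Sales
  - employee 9 (Olivia): dept_id=6 -> matches Legal
All 9 rows appear; 1 has NULL department.

SQL:
SELECT a.name, b.name AS department
FROM employees a
LEFT JOIN departments b ON a.dept_id = b.id

Result:
name   | department
-------+-----------
Beth   | Security  
Xander | Legal     
Grace  | Design    
Iris   | Support   
Rosa   | Security  
Mia    | NULL      
Hank   | Design    
Pete   | Sales     
Olivia | Legal     


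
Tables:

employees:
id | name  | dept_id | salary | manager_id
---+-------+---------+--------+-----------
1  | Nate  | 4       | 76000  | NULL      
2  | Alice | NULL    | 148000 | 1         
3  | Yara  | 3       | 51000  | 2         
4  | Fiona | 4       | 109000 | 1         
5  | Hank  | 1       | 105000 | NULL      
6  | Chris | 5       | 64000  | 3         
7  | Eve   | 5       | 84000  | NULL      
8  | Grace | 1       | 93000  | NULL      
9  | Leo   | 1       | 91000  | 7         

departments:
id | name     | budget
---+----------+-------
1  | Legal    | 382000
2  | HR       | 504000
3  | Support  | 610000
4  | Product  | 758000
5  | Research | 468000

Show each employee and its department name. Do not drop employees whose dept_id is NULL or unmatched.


LEFT JOIN keeps every row from employees (the left table); where dept_id has no match in departments, the department columns become NULL. Walk through each employee:
  - employee 1 (Nate): dept_id=4 -> matches Product
  - employee 2 (Alice): dept_id=NULL, no match -> kept with NULL
  - employee 3 (Yara): dept_id=3 -> matches Support
  - employee 4 (Fiona): dept_id=4 -> matches Product
  - employee 5 (Hank): dept_id=1 -> matches Legal
  - employee 6 (Chris): dept_id=5 -> matches Research
  - employee 7 (Eve): dept_id=5 -> matches Research
  - employee 8 (Grace): dept_id=1 -> matches Legal
  - employee 9 (Leo): dept_id=1 -> matches Legal
All 9 rows appear; 1 has NULL department.

SQL:
SELECT a.name, b.name AS department
FROM employees a
LEFT JOIN departments b ON a.dept_id = b.id

Result:
name  | department
------+-----------
Nate  | Product   
Alice | NULL      
Yara  | Support   
Fiona | Product   
Hank  | Legal     
Chris | Research  
Eve   | Research  
Grace | Legal     
Leo   | Legal     


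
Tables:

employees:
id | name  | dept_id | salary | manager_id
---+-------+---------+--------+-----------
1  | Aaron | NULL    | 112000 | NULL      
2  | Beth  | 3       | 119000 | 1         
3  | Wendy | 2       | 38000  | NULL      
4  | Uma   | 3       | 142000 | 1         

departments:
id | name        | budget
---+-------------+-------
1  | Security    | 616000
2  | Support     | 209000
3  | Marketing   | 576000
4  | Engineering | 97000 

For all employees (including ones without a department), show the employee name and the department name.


LEFT JOIN keeps every row from employees (the left table); where dept_id has no match in departments, the department columns become NULL. Walk through each employee:
  - employee 1 (Aaron): dept_id=NULL, no match -> kept with NULL
  - employee 2 (Beth): dept_id=3 -> matches Marketing
  - employee 3 (Wendy): dept_id=2 -> matches Support
  - employee 4 (Uma): dept_id=3 -> matches Marketing
All 4 rows appear; 1 has NULL department.

SQL:
SELECT a.name, b.name AS department
FROM employees a
LEFT JOIN departments b ON a.dept_id = b.id

Result:
name  | department
------+-----------
Aaron | NULL      
Beth  | Marketing 
Wendy | Support   
Uma   | Marketing 


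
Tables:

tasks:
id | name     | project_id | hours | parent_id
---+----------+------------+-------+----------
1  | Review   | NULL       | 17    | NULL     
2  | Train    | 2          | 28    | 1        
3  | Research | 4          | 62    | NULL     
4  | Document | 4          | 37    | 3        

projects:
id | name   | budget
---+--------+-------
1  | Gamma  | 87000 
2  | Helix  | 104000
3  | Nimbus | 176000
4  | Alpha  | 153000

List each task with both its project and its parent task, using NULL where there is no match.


Two LEFT JOINs from the same base table tasks: one to projects via project_id, one to tasks itself via parent_id. Both are LEFT so every task is preserved.
Match against projects:
  - task 1 (Review): project_id=NULL, no match -> kept with NULL
  - task 2 (Train): project_id=2 -> matches Helix
  - task 3 (Research): project_id=4 -> matches Alpha
  - task 4 (Document): project_id=4 -> matches Alpha
Match against tasks (self):
  - task 1 (Review): parent_id=NULL -> NULL
  - task 2 (Train): parent_id=1 -> Review
  - task 3 (Research): parent_id=NULL -> NULL
  - task 4 (Document): parent_id=3 -> Research

SQL:
SELECT a.name, b.name AS project, c.name AS parent
FROM tasks a
LEFT JOIN projects b ON a.project_id = b.id
LEFT JOIN tasks c ON a.parent_id = c.id

Result:
name     | project | parent  
---------+---------+---------
Review   | NULL    | NULL    
Train    | Helix   | Review  
Research | Alpha   | NULL    
Document | Alpha   | Research


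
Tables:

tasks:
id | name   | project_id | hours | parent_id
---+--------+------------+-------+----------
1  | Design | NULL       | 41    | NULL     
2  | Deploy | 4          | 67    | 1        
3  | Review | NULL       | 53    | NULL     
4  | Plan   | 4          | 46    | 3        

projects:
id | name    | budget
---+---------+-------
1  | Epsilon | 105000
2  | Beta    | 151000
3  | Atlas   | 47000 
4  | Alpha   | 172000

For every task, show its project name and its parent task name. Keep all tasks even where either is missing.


Two LEFT JOINs from the same base table tasks: one to projects via project_id, one to tasks itself via parent_id. Both are LEFT so every task is preserved.
Match against projects:
  - task 1 (Design): project_id=NULL, no match -> kept with NULL
  - task 2 (Deploy): project_id=4 -> matches Alpha
  - task 3 (Review): project_id=NULL, no match -> kept with NULL
  - task 4 (Plan): project_id=4 -> matches Alpha
Match against tasks (self):
  - task 1 (Design): parent_id=NULL -> NULL
  - task 2 (Deploy): parent_id=1 -> Design
  - task 3 (Review): parent_id=NULL -> NULL
  - task 4 (Plan): parent_id=3 -> Review

SQL:
SELECT a.name, b.name AS project, c.name AS parent
FROM tasks a
LEFT JOIN projects b ON a.project_id = b.id
LEFT JOIN tasks c ON a.parent_id = c.id

Result:
name   | project | parent
-------+---------+-------
Design | NULL    | NULL  
Deploy | Alpha   | Design
Review | NULL    | NULL  
Plan   | Alpha   | Review


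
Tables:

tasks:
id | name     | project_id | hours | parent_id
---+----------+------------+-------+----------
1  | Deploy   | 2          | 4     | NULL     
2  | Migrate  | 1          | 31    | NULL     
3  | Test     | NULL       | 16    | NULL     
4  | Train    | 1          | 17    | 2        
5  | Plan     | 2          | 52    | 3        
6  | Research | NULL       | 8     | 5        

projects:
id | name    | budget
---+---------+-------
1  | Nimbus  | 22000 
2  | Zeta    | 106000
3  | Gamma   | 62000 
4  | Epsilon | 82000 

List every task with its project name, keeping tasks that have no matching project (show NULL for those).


LEFT JOIN keeps every row from tasks (the left table); where project_id has no match in projects, the project columns become NULL. Walk through each task:
  - task 1 (Deploy): project_id=2 -> matches Zeta
  - task 2 (Migrate): project_id=1 -> matches Nimbus
  - task 3 (Test): project_id=NULL, no match -> kept with NULL
  - task 4 (Train): project_id=1 -> matches Nimbus
  - task 5 (Plan): project_id=2 -> matches Zeta
  - task 6 (Research): project_id=NULL, no match -> kept with NULL
All 6 rows appear; 2 have NULL project.

SQL:
SELECT a.name, b.name AS project
FROM tasks a
LEFT JOIN projects b ON a.project_id = b.id

Result:
name     | project
---------+--------
Deploy   | Zeta   
Migrate  | Nimbus 
Test     | NULL   
Train    | Nimbus 
Plan     | Zeta   
Research | NULL   


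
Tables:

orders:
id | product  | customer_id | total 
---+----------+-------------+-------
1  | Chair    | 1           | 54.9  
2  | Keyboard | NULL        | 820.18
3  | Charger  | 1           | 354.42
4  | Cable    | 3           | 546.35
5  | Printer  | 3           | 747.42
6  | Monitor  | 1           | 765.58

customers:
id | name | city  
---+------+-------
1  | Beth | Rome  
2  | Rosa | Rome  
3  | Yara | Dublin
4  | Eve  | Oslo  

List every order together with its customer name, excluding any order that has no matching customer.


INNER JOIN keeps only orders rows whose customer_id matches an id in customers. Walk through each order:
  - order 1 (Chair): customer_id=1 -> matches Beth
  - order 2 (Keyboard): customer_id=NULL, no match -> dropped
  - order 3 (Charger): customer_id=1 -> matches Beth
  - order 4 (Cable): customer_id=3 -> matches Yara
  - order 5 (Printer): customer_id=3 -> matches Yara
  - order 6 (Monitor): customer_id=1 -> matches Beth
So 1 of 6 rows is dropped.

SQL:
SELECT a.product, b.name AS customer
FROM orders a
INNER JOIN customers b ON a.customer_id = b.id

Result:
product | customer
--------+---------
Chair   | Beth    
Charger | Beth    
Cable   | Yara    
Printer | Yara    
Monitor | Beth    


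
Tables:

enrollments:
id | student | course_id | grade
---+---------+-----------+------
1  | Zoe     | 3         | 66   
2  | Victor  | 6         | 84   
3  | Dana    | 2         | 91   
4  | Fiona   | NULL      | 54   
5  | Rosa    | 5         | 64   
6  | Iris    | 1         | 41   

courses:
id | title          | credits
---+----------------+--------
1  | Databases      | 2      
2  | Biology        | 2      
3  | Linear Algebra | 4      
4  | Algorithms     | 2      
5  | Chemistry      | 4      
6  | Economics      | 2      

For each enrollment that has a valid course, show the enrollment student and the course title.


INNER JOIN keeps only enrollments rows whose course_id matches an id in courses. Walk through each enrollment:
  - enrollment 1 (Zoe): course_id=3 -> matches Linear Algebra
  - enrollment 2 (Victor): course_id=6 -> matches Economics
  - enrollment 3 (Dana): course_id=2 -> matches Biology
  - enrollment 4 (Fiona): course_id=NULL, no match -> dropped
  - enrollment 5 (Rosa): course_id=5 -> matches Chemistry
  - enrollment 6 (Iris): course_id=1 -> matches Databases
So 1 of 6 rows is dropped.

SQL:
SELECT a.student, b.title AS course
FROM enrollments a
INNER JOIN courses b ON a.course_id = b.id

Result:
student | course        
--------+---------------
Zoe     | Linear Algebra
Victor  | Economics     
Dana    | Biology       
Rosa    | Chemistry     
Iris    | Databases     


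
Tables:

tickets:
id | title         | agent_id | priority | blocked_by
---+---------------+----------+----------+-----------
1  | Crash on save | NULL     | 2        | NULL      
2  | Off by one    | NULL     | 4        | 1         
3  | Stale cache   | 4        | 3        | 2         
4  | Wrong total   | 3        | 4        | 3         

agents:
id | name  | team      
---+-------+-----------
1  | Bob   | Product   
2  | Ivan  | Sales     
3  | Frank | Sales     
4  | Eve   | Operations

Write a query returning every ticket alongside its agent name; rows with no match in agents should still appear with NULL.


LEFT JOIN keeps every row from tickets (the left table); where agent_id has no match in agents, the agent columns become NULL. Walk through each ticket:
  - ticket 1 (Crash on save): agent_id=NULL, no match -> kept with NULL
  - ticket 2 (Off by one): agent_id=NULL, no match -> kept with NULL
  - ticket 3 (Stale cache): agent_id=4 -> matches Eve
  - ticket 4 (Wrong total): agent_id=3 -> matches Frank
All 4 rows appear; 2 have NULL agent.

SQL:
SELECT a.title, b.name AS agent
FROM tickets a
LEFT JOIN agents b ON a.agent_id = b.id

Result:
title         | agent
--------------+------
Crash on save | NULL 
Off by one    | NULL 
Stale cache   | Eve  
Wrong total   | Frank


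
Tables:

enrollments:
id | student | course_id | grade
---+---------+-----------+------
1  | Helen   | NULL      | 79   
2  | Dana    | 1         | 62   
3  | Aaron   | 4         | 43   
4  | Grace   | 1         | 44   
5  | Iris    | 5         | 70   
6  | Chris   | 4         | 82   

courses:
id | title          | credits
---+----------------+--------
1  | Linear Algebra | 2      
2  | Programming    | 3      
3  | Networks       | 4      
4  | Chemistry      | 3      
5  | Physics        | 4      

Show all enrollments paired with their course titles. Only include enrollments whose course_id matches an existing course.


INNER JOIN keeps only enrollments rows whose course_id matches an id in courses. Walk through each enrollment:
  - enrollment 1 (Helen): course_id=NULL, no match -> dropped
  - enrollment 2 (Dana): course_id=1 -> matches Linear Algebra
  - enrollment 3 (Aaron): course_id=4 -> matches Chemistry
  - enrollment 4 (Grace): course_id=1 -> matches Linear Algebra
  - enrollment 5 (Iris): course_id=5 -> matches Physics
  - enrollment 6 (Chris): course_id=4 -> matches Chemistry
So 1 of 6 rows is dropped.

SQL:
SELECT a.student, b.title AS course
FROM enrollments a
INNER JOIN courses b ON a.course_id = b.id

Result:
student | course        
--------+---------------
Dana    | Linear Algebra
Aaron   | Chemistry     
Grace   | Linear Algebra
Iris    | Physics       
Chris   | Chemistry     


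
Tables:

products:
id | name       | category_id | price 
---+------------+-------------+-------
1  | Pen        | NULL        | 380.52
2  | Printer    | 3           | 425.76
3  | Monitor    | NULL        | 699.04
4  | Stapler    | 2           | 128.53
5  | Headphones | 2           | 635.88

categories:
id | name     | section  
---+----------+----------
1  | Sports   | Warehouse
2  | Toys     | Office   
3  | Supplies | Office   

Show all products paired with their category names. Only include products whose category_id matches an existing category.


INNER JOIN keeps only products rows whose category_id matches an id in categories. Walk through each product:
  - product 1 (Pen): category_id=NULL, no match -> dropped
  - product 2 (Printer): category_id=3 -> matches Supplies
  - product 3 (Monitor): category_id=NULL, no match -> dropped
  - product 4 (Stapler): category_id=2 -> matches Toys
  - product 5 (Headphones): category_id=2 -> matches Toys
So 2 of 5 rows are dropped.

SQL:
SELECT a.name, b.name AS category
FROM products a
INNER JOIN categories b ON a.category_id = b.id

Result:
name       | category
-----------+---------
Printer    | Supplies
Stapler    | Toys    
Headphones | Toys    


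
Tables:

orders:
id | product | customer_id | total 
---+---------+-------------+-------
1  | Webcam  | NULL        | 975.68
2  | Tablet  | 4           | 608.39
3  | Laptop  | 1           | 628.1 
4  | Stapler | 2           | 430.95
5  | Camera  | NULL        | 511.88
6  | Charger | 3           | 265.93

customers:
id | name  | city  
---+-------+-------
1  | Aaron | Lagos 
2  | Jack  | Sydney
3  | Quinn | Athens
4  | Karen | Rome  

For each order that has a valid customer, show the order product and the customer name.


INNER JOIN keeps only orders rows whose customer_id matches an id in customers. Walk through each order:
  - order 1 (Webcam): customer_id=NULL, no match -> dropped
  - order 2 (Tablet): customer_id=4 -> matches Karen
  - order 3 (Laptop): customer_id=1 -> matches Aaron
  - order 4 (Stapler): customer_id=2 -> matches Jack
  - order 5 (Camera): customer_id=NULL, no match -> dropped
  - order 6 (Charger): customer_id=3 -> matches Quinn
So 2 of 6 rows are dropped.

SQL:
SELECT a.product, b.name AS customer
FROM orders a
INNER JOIN customers b ON a.customer_id = b.id

Result:
product | customer
--------+---------
Tablet  | Karen   
Laptop  | Aaron   
Stapler | Jack    
Charger | Quinn   


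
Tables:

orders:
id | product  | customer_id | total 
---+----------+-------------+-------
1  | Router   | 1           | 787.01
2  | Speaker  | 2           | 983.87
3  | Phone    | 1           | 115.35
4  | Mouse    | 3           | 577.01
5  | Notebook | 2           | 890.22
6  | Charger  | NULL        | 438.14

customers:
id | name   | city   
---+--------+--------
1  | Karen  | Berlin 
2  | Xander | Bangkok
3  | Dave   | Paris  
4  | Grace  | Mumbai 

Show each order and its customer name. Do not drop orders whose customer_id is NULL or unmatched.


LEFT JOIN keeps every row from orders (the left table); where customer_id has no match in customers, the customer columns become NULL. Walk through each order:
  - order 1 (Router): customer_id=1 -> matches Karen
  - order 2 (Speaker): customer_id=2 -> matches Xander
  - order 3 (Phone): customer_id=1 -> matches Karen
  - order 4 (Mouse): customer_id=3 -> matches Dave
  - order 5 (Notebook): customer_id=2 -> matches Xander
  - order 6 (Charger): customer_id=NULL, no match -> kept with NULL
All 6 rows appear; 1 has NULL customer.

SQL:
SELECT a.product, b.name AS customer
FROM orders a
LEFT JOIN customers b ON a.customer_id = b.id

Result:
product  | customer
---------+---------
Router   | Karen   
Speaker  | Xander  
Phone    | Karen   
Mouse    | Dave    
Notebook | Xander  
Charger  | NULL    


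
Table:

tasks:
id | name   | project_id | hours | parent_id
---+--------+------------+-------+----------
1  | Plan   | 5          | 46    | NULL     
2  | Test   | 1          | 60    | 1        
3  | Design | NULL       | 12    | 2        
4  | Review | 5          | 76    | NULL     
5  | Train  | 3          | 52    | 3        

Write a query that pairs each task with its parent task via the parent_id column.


This is a self-join: tasks is joined to a second copy of itself, matching each row's parent_id to another row's id. Use LEFT JOIN so rows with parent_id=NULL are kept.
  - task 1 (Plan): parent_id=NULL -> NULL
  - task 2 (Test): parent_id=1 -> Plan
  - task 3 (Design): parent_id=2 -> Test
  - task 4 (Review): parent_id=NULL -> NULL
  - task 5 (Train): parent_id=3 -> Design

SQL:
SELECT a.name AS item, b.name AS parent
FROM tasks a
LEFT JOIN tasks b ON a.parent_id = b.id

Result:
item   | parent
-------+-------
Plan   | NULL  
Test   | Plan  
Design | Test  
Review | NULL  
Train  | Design


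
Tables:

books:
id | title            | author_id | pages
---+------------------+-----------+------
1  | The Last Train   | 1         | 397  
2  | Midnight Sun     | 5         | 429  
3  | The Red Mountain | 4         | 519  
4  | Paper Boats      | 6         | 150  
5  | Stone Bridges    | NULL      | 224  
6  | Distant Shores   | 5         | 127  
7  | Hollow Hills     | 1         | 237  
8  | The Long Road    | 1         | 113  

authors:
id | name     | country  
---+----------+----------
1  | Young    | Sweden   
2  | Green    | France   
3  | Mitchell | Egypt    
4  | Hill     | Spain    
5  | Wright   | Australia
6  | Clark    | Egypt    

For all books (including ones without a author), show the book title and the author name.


LEFT JOIN keeps every row from books (the left table); where author_id has no match in authors, the author columns become NULL. Walk through each book:
  - book 1 (The Last Train): author_id=1 -> matches Young
  - book 2 (Midnight Sun): author_id=5 -> matches Wright
  - book 3 (The Red Mountain): author_id=4 -> matches Hill
  - book 4 (Paper Boats): author_id=6 -> matches Clark
  - book 5 (Stone Bridges): author_id=NULL, no match -> kept with NULL
  - book 6 (Distant Shores): author_id=5 -> matches Wright
  - book 7 (Hollow Hills): author_id=1 -> matches Young
  - book 8 (The Long Road): author_id=1 -> matches Young
All 8 rows appear; 1 has NULL author.

SQL:
SELECT a.title, b.name AS author
FROM books a
LEFT JOIN authors b ON a.author_id = b.id

Result:
title            | author
-----------------+-------
The Last Train   | Young 
Midnight Sun     | Wright
The Red Mountain | Hill  
Paper Boats      | Clark 
Stone Bridges    | NULL  
Distant Shores   | Wright
Hollow Hills     | Young 
The Long Road    | Young 


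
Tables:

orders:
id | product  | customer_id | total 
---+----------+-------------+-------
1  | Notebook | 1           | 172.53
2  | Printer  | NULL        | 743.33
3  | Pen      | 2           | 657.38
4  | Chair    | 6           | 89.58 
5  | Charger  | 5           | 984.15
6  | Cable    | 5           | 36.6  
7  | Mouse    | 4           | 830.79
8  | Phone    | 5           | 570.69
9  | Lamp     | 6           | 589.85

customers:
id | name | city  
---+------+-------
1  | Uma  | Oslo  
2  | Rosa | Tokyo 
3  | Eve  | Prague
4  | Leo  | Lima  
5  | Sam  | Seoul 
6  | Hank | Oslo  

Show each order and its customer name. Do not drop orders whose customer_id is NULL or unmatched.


LEFT JOIN keeps every row from orders (the left table); where customer_id has no match in customers, the customer columns become NULL. Walk through each order:
  - order 1 (Notebook): customer_id=1 -> matches Uma
  - order 2 (Printer): customer_id=NULL, no match -> kept with NULL
  - order 3 (Pen): customer_id=2 -> matches Rosa
  - order 4 (Chair): customer_id=6 -> matches Hank
  - order 5 (Charger): customer_id=5 -> matches Sam
  - order 6 (Cable): customer_id=5 -> matches Sam
  - order 7 (Mouse): customer_id=4 -> matches Leo
  - order 8 (Phone): customer_id=5 -> matches Sam
  - order 9 (Lamp): customer_id=6 -> matches Hank
All 9 rows appear; 1 has NULL customer.

SQL:
SELECT a.product, b.name AS customer
FROM orders a
LEFT JOIN customers b ON a.customer_id = b.id

Result:
product  | customer
---------+---------
Notebook | Uma     
Printer  | NULL    
Pen      | Rosa    
Chair    | Hank    
Charger  | Sam     
Cable    | Sam     
Mouse    | Leo     
Phone    | Sam     
Lamp     | Hank    


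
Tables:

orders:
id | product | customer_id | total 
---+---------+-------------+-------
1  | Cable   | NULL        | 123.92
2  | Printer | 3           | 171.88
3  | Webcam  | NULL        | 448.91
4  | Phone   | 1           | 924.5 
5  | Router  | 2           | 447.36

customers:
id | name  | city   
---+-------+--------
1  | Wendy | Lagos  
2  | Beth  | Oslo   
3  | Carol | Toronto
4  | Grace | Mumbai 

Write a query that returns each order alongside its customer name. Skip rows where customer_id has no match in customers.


INNER JOIN keeps only orders rows whose customer_id matches an id in customers. Walk through each order:
  - order 1 (Cable): customer_id=NULL, no match -> dropped
  - order 2 (Printer): customer_id=3 -> matches Carol
  - order 3 (Webcam): customer_id=NULL, no match -> dropped
  - order 4 (Phone): customer_id=1 -> matches Wendy
  - order 5 (Router): customer_id=2 -> matches Beth
So 2 of 5 rows are dropped.

SQL:
SELECT a.product, b.name AS customer
FROM orders a
INNER JOIN customers b ON a.customer_id = b.id

Result:
product | customer
--------+---------
Printer | Carol   
Phone   | Wendy   
Router  | Beth    


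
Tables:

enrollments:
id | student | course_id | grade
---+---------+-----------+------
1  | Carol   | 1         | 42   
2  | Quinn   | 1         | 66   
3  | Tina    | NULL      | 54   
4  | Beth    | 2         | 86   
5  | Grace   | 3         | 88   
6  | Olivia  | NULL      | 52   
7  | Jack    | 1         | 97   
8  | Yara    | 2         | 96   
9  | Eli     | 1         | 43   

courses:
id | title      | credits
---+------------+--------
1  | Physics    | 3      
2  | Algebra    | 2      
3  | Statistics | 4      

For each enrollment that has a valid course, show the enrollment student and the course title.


INNER JOIN keeps only enrollments rows whose course_id matches an id in courses. Walk through each enrollment:
  - enrollment 1 (Carol): course_id=1 -> matches Physics
  - enrollment 2 (Quinn): course_id=1 -> matches Physics
  - enrollment 3 (Tina): course_id=NULL, no match -> dropped
  - enrollment 4 (Beth): course_id=2 -> matches Algebra
  - enrollment 5 (Grace): course_id=3 -> matches Statistics
  - enrollment 6 (Olivia): course_id=NULL, no match -> dropped
  - enrollment 7 (Jack): course_id=1 -> matches Physics
  - enrollment 8 (Yara): course_id=2 -> matches Algebra
  - enrollment 9 (Eli): course_id=1 -> matches Physics
So 2 of 9 rows are dropped.

SQL:
SELECT a.student, b.title AS course
FROM enrollments a
INNER JOIN courses b ON a.course_id = b.id

Result:
student | course    
--------+-----------
Carol   | Physics   
Quinn   | Physics   
Beth    | Algebra   
Grace   | Statistics
Jack    | Physics   
Yara    | Algebra   
Eli     | Physics   


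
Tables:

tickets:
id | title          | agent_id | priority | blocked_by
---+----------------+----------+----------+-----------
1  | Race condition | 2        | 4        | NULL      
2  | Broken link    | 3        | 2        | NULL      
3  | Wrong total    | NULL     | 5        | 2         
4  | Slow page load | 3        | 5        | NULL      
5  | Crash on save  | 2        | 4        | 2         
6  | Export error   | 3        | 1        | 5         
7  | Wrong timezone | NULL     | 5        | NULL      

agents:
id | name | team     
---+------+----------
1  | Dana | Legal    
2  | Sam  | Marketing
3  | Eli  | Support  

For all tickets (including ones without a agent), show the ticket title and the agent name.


LEFT JOIN keeps every row from tickets (the left table); where agent_id has no match in agents, the agent columns become NULL. Walk through each ticket:
  - ticket 1 (Race condition): agent_id=2 -> matches Sam
  - ticket 2 (Broken link): agent_id=3 -> matches Eli
  - ticket 3 (Wrong total): agent_id=NULL, no match -> kept with NULL
  - ticket 4 (Slow page load): agent_id=3 -> matches Eli
  - ticket 5 (Crash on save): agent_id=2 -> matches Sam
  - ticket 6 (Export error): agent_id=3 -> matches Eli
  - ticket 7 (Wrong timezone): agent_id=NULL, no match -> kept with NULL
All 7 rows appear; 2 have NULL agent.

SQL:
SELECT a.title, b.name AS agent
FROM tickets a
LEFT JOIN agents b ON a.agent_id = b.id

Result:
title          | agent
---------------+------
Race condition | Sam  
Broken link    | Eli  
Wrong total    | NULL 
Slow page load | Eli  
Crash on save  | Sam  
Export error   | Eli  
Wrong timezone | NULL 


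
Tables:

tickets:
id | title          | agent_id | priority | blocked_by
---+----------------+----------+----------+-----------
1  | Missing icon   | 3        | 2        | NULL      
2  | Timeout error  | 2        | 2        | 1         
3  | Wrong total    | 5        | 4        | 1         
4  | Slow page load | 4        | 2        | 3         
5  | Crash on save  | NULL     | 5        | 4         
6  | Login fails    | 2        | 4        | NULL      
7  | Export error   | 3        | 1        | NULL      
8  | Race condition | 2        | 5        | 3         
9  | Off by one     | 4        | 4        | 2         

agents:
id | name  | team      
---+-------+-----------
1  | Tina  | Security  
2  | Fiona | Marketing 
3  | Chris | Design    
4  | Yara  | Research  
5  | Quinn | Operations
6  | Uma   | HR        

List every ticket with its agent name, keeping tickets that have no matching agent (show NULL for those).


LEFT JOIN keeps every row from tickets (the left table); where agent_id has no match in agents, the agent columns become NULL. Walk through each ticket:
  - ticket 1 (Missing icon): agent_id=3 -> matches Chris
  - ticket 2 (Timeout error): agent_id=2 -> matches Fiona
  - ticket 3 (Wrong total): agent_id=5 -> matches Quinn
  - ticket 4 (Slow page load): agent_id=4 -> matches Yara
  - ticket 5 (Crash on save): agent_id=NULL, no match -> kept with NULL
  - ticket 6 (Login fails): agent_id=2 -> matches Fiona
  - ticket 7 (Export error): agent_id=3 -> matches Chris
  - ticket 8 (Race condition): agent_id=2 -> matches Fiona
  - ticket 9 (Off by one): agent_id=4 -> matches Yara
All 9 rows appear; 1 has NULL agent.

SQL:
SELECT a.title, b.name AS agent
FROM tickets a
LEFT JOIN agents b ON a.agent_id = b.id

Result:
title          | agent
---------------+------
Missing icon   | Chris
Timeout error  | Fiona
Wrong total    | Quinn
Slow page load | Yara 
Crash on save  | NULL 
Login fails    | Fiona
Export error   | Chris
Race condition | Fiona
Off by one     | Yara 


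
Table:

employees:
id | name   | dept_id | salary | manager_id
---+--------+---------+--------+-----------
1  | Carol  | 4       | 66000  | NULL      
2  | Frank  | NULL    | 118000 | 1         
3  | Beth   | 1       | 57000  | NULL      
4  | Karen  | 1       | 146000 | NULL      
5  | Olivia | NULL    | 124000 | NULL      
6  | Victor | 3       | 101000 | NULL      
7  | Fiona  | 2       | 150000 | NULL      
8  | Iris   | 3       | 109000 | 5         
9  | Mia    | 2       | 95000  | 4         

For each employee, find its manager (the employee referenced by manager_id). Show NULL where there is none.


This is a self-join: employees is joined to a second copy of itself, matching each row's manager_id to another row's id. Use LEFT JOIN so rows with manager_id=NULL are kept.
  - employee 1 (Carol): manager_id=NULL -> NULL
  - employee 2 (Frank): manager_id=1 -> Carol
  - employee 3 (Beth): manager_id=NULL -> NULL
  - employee 4 (Karen): manager_id=NULL -> NULL
  - employee 5 (Olivia): manager_id=NULL -> NULL
  - employee 6 (Victor): manager_id=NULL -> NULL
  - employee 7 (Fiona): manager_id=NULL -> NULL
  - employee 8 (Iris): manager_id=5 -> Olivia
  - employee 9 (Mia): manager_id=4 -> Karen

SQL:
SELECT a.name AS item, b.name AS manager
FROM employees a
LEFT JOIN employees b ON a.manager_id = b.id

Result:
item   | manager
-------+--------
Carol  | NULL   
Frank  | Carol  
Beth   | NULL   
Karen  | NULL   
Olivia | NULL   
Victor | NULL   
Fiona  | NULL   
Iris   | Olivia 
Mia    | Karen  


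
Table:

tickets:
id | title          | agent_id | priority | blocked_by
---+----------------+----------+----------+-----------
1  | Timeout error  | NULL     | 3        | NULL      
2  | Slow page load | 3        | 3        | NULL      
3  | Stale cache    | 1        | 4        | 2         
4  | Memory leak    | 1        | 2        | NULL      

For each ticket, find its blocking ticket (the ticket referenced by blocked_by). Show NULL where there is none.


This is a self-join: tickets is joined to a second copy of itself, matching each row's blocked_by to another row's id. Use LEFT JOIN so rows with blocked_by=NULL are kept.
  - ticket 1 (Timeout error): blocked_by=NULL -> NULL
  - ticket 2 (Slow page load): blocked_by=NULL -> NULL
  - ticket 3 (Stale cache): blocked_by=2 -> Slow page load
  - ticket 4 (Memory leak): blocked_by=NULL -> NULL

SQL:
SELECT a.title AS item, b.title AS blocked_by
FROM tickets a
LEFT JOIN tickets b ON a.blocked_by = b.id

Result:
item           | blocked_by    
---------------+---------------
Timeout error  | NULL          
Slow page load | NULL          
Stale cache    | Slow page load
Memory leak    | NULL          


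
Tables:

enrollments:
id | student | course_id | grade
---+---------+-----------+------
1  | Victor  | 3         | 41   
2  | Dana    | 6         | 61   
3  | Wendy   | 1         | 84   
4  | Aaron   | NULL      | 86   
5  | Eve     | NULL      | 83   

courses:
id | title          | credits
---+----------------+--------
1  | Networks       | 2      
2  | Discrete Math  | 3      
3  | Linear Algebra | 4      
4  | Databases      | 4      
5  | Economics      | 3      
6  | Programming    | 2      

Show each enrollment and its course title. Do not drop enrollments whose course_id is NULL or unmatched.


LEFT JOIN keeps every row from enrollments (the left table); where course_id has no match in courses, the course columns become NULL. Walk through each enrollment:
  - enrollment 1 (Victor): course_id=3 -> matches Linear Algebra
  - enrollment 2 (Dana): course_id=6 -> matches Programming
  - enrollment 3 (Wendy): course_id=1 -> matches Networks
  - enrollment 4 (Aaron): course_id=NULL, no match -> kept with NULL
  - enrollment 5 (Eve): course_id=NULL, no match -> kept with NULL
All 5 rows appear; 2 have NULL course.

SQL:
SELECT a.student, b.title AS course
FROM enrollments a
LEFT JOIN courses b ON a.course_id = b.id

Result:
student | course        
--------+---------------
Victor  | Linear Algebra
Dana    | Programming   
Wendy   | Networks      
Aaron   | NULL          
Eve     | NULL          


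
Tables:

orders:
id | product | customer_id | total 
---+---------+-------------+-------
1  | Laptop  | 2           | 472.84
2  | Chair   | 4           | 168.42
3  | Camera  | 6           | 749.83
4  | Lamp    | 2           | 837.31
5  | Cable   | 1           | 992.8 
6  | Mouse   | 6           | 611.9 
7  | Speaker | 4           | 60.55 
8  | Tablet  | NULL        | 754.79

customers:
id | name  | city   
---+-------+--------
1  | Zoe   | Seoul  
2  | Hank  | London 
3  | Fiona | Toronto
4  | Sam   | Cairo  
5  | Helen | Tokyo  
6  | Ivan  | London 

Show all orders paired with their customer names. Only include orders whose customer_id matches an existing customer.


INNER JOIN keeps only orders rows whose customer_id matches an id in customers. Walk through each order:
  - order 1 (Laptop): customer_id=2 -> matches Hank
  - order 2 (Chair): customer_id=4 -> matches Sam
  - order 3 (Camera): customer_id=6 -> matches Ivan
  - order 4 (Lamp): customer_id=2 -> matches Hank
  - order 5 (Cable): customer_id=1 -> matches Zoe
  - order 6 (Mouse): customer_id=6 -> matches Ivan
  - order 7 (Speaker): customer_id=4 -> matches Sam
  - order 8 (Tablet): customer_id=NULL, no match -> dropped
So 1 of 8 rows is dropped.

SQL:
SELECT a.product, b.name AS customer
FROM orders a
INNER JOIN customers b ON a.customer_id = b.id

Result:
product | customer
--------+---------
Laptop  | Hank    
Chair   | Sam     
Camera  | Ivan    
Lamp    | Hank    
Cable   | Zoe     
Mouse   | Ivan    
Speaker | Sam     
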